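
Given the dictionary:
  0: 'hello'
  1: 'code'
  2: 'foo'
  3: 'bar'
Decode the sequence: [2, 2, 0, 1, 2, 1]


Look up each index in the dictionary:
  2 -> 'foo'
  2 -> 'foo'
  0 -> 'hello'
  1 -> 'code'
  2 -> 'foo'
  1 -> 'code'

Decoded: "foo foo hello code foo code"


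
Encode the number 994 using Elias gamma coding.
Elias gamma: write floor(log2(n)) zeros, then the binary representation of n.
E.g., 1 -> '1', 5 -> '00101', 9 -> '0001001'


num_bits = floor(log2(994)) + 1 = 10
leading_zeros = num_bits - 1 = 9
binary(994) = 1111100010

Elias gamma(994) = '000000000' + '1111100010' = 0000000001111100010 (19 bits)


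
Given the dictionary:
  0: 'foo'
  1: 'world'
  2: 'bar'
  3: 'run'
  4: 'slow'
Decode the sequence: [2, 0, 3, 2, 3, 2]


Look up each index in the dictionary:
  2 -> 'bar'
  0 -> 'foo'
  3 -> 'run'
  2 -> 'bar'
  3 -> 'run'
  2 -> 'bar'

Decoded: "bar foo run bar run bar"


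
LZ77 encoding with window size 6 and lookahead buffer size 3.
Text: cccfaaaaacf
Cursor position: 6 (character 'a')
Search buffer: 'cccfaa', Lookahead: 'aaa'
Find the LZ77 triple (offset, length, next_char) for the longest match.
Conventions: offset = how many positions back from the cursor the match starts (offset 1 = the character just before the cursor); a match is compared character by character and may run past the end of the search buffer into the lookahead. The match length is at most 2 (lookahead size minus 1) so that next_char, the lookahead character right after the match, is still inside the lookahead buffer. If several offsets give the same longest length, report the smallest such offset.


Try each offset into the search buffer:
  offset=1 (pos 5, char 'a'): match length 2
  offset=2 (pos 4, char 'a'): match length 2
  offset=3 (pos 3, char 'f'): match length 0
  offset=4 (pos 2, char 'c'): match length 0
  offset=5 (pos 1, char 'c'): match length 0
  offset=6 (pos 0, char 'c'): match length 0
Longest match has length 2, found at offsets 1, 2; take the smallest, offset 1.
next_char = character at position 6 + 2 = 8 -> 'a'

Best match: offset=1, length=2 (matching 'aa' starting at position 5)
LZ77 triple: (1, 2, 'a')


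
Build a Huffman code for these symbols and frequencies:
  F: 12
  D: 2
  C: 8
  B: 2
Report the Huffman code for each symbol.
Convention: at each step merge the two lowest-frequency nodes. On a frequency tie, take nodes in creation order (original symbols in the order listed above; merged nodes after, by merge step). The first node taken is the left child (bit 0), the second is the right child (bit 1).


Huffman tree construction:
Step 1: Merge D(2) + B(2) = 4
Step 2: Merge (D+B)(4) + C(8) = 12
Step 3: Merge F(12) + ((D+B)+C)(12) = 24
Read each symbol's code off the tree from the root (left child = 0, right child = 1).

Codes:
  F: 0 (length 1)
  D: 100 (length 3)
  C: 11 (length 2)
  B: 101 (length 3)
Average code length: 40/24 = 1.6667 bits/symbol


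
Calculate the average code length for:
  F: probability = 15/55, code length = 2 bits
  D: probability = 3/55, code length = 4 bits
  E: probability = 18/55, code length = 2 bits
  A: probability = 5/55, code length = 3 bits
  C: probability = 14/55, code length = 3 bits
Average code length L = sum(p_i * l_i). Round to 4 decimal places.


Weighted contributions p_i * l_i:
  F: (15/55) * 2 = 30/55
  D: (3/55) * 4 = 12/55
  E: (18/55) * 2 = 36/55
  A: (5/55) * 3 = 15/55
  C: (14/55) * 3 = 42/55
Sum = (30 + 12 + 36 + 15 + 42)/55 = 135/55

L = 135/55 = 2.4545 bits/symbol


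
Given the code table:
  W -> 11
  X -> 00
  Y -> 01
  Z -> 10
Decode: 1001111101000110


Decoding:
10 -> Z
01 -> Y
11 -> W
11 -> W
01 -> Y
00 -> X
01 -> Y
10 -> Z


Result: ZYWWYXYZ


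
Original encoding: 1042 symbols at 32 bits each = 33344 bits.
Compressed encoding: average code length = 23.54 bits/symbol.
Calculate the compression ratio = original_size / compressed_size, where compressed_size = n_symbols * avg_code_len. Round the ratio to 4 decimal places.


original_size = n_symbols * orig_bits = 1042 * 32 = 33344 bits
compressed_size = n_symbols * avg_code_len = 1042 * 23.54 = 24528.68 bits
ratio = original_size / compressed_size = 33344 / 24528.68 = 1.3594

Compression ratio = 1.3594


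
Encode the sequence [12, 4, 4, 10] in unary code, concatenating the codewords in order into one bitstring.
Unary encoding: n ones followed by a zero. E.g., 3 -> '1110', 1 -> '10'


Encode each number as n ones followed by a terminating 0:
  12 -> 1111111111110 (13 bits)
  4 -> 11110 (5 bits)
  4 -> 11110 (5 bits)
  10 -> 11111111110 (11 bits)
Total length = 13 + 5 + 5 + 11 = 34 bits.

Unary([12, 4, 4, 10]) = 1111111111110111101111011111111110 (34 bits)


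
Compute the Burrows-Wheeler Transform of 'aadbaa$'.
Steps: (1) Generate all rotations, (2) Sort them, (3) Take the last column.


Rotations (sorted):
  0: $aadbaa -> last char: a
  1: a$aadba -> last char: a
  2: aa$aadb -> last char: b
  3: aadbaa$ -> last char: $
  4: adbaa$a -> last char: a
  5: baa$aad -> last char: d
  6: dbaa$aa -> last char: a


BWT = aab$ada


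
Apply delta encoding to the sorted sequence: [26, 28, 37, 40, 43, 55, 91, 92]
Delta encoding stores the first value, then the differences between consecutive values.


First value: 26
Deltas:
  28 - 26 = 2
  37 - 28 = 9
  40 - 37 = 3
  43 - 40 = 3
  55 - 43 = 12
  91 - 55 = 36
  92 - 91 = 1


Delta encoded: [26, 2, 9, 3, 3, 12, 36, 1]


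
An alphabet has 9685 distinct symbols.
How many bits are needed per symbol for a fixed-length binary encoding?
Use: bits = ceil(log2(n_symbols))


log2(9685) = 13.2415
Bracket: 2^13 = 8192 < 9685 <= 2^14 = 16384
So ceil(log2(9685)) = 14

bits = ceil(log2(9685)) = ceil(13.2415) = 14 bits


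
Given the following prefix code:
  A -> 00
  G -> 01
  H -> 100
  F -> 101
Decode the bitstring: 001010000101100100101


Decoding step by step:
Bits 00 -> A
Bits 101 -> F
Bits 00 -> A
Bits 00 -> A
Bits 101 -> F
Bits 100 -> H
Bits 100 -> H
Bits 101 -> F


Decoded message: AFAAFHHF


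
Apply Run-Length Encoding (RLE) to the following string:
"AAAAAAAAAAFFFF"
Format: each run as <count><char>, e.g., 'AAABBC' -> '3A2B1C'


Scanning runs left to right:
  i=0: run of 'A' x 10 -> '10A'
  i=10: run of 'F' x 4 -> '4F'

RLE = 10A4F


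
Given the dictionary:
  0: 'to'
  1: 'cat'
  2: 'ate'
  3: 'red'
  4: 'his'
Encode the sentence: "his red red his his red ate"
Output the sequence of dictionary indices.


Look up each word in the dictionary:
  'his' -> 4
  'red' -> 3
  'red' -> 3
  'his' -> 4
  'his' -> 4
  'red' -> 3
  'ate' -> 2

Encoded: [4, 3, 3, 4, 4, 3, 2]


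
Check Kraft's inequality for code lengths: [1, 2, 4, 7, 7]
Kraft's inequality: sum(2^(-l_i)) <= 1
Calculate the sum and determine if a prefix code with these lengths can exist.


Sum = 2^(-1) + 2^(-2) + 2^(-4) + 2^(-7) + 2^(-7)
    = 0.5 + 0.25 + 0.0625 + 0.0078125 + 0.0078125
    = 106/128 = 0.828125
Since 0.828125 <= 1, Kraft's inequality IS satisfied.
A prefix code with these lengths CAN exist.

Kraft sum = 0.828125. Satisfied.


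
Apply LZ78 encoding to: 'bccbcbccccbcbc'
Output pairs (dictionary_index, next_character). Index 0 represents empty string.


LZ78 encoding steps:
Dictionary: {0: ''}
Step 1: w='' (idx 0), next='b' -> output (0, 'b'), add 'b' as idx 1
Step 2: w='' (idx 0), next='c' -> output (0, 'c'), add 'c' as idx 2
Step 3: w='c' (idx 2), next='b' -> output (2, 'b'), add 'cb' as idx 3
Step 4: w='cb' (idx 3), next='c' -> output (3, 'c'), add 'cbc' as idx 4
Step 5: w='c' (idx 2), next='c' -> output (2, 'c'), add 'cc' as idx 5
Step 6: w='cbc' (idx 4), next='b' -> output (4, 'b'), add 'cbcb' as idx 6
Step 7: w='c' (idx 2), end of input -> output (2, '')


Encoded: [(0, 'b'), (0, 'c'), (2, 'b'), (3, 'c'), (2, 'c'), (4, 'b'), (2, '')]


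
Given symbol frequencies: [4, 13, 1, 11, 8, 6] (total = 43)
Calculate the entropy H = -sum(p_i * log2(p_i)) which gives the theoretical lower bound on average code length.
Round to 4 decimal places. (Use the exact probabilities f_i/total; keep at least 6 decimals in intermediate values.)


Per-symbol terms -p_i * log2(p_i) with p_i = f_i/43:
  p = 4/43 = 0.093023: log2(p) = -3.426265, -p*log2(p) = 0.318722
  p = 13/43 = 0.302326: log2(p) = -1.725825, -p*log2(p) = 0.521761
  p = 1/43 = 0.023256: log2(p) = -5.426265, -p*log2(p) = 0.126192
  p = 11/43 = 0.255814: log2(p) = -1.966833, -p*log2(p) = 0.503143
  p = 8/43 = 0.186047: log2(p) = -2.426265, -p*log2(p) = 0.451398
  p = 6/43 = 0.139535: log2(p) = -2.841302, -p*log2(p) = 0.396461
H = 0.318722 + 0.521761 + 0.126192 + 0.503143 + 0.451398 + 0.396461 = 2.317677

H = 2.3177 bits/symbol


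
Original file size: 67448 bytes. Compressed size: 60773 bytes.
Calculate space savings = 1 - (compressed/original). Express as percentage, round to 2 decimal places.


ratio = compressed/original = 60773/67448 = 0.901035
savings = 1 - ratio = 1 - 0.901035 = 0.098965
as a percentage: 0.098965 * 100 = 9.9%

Space savings = 1 - 60773/67448 = 9.9%


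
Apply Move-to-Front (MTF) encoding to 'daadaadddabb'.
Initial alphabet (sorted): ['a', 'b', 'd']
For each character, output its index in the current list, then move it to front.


MTF encoding:
'd': index 2 in ['a', 'b', 'd'] -> ['d', 'a', 'b']
'a': index 1 in ['d', 'a', 'b'] -> ['a', 'd', 'b']
'a': index 0 in ['a', 'd', 'b'] -> ['a', 'd', 'b']
'd': index 1 in ['a', 'd', 'b'] -> ['d', 'a', 'b']
'a': index 1 in ['d', 'a', 'b'] -> ['a', 'd', 'b']
'a': index 0 in ['a', 'd', 'b'] -> ['a', 'd', 'b']
'd': index 1 in ['a', 'd', 'b'] -> ['d', 'a', 'b']
'd': index 0 in ['d', 'a', 'b'] -> ['d', 'a', 'b']
'd': index 0 in ['d', 'a', 'b'] -> ['d', 'a', 'b']
'a': index 1 in ['d', 'a', 'b'] -> ['a', 'd', 'b']
'b': index 2 in ['a', 'd', 'b'] -> ['b', 'a', 'd']
'b': index 0 in ['b', 'a', 'd'] -> ['b', 'a', 'd']


Output: [2, 1, 0, 1, 1, 0, 1, 0, 0, 1, 2, 0]


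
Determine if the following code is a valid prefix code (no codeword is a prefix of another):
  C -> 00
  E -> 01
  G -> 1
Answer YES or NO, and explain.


Checking each pair (does one codeword prefix another?):
  C='00' vs E='01': no prefix
  C='00' vs G='1': no prefix
  E='01' vs C='00': no prefix
  E='01' vs G='1': no prefix
  G='1' vs C='00': no prefix
  G='1' vs E='01': no prefix
No violation found over all pairs.

YES -- this is a valid prefix code. No codeword is a prefix of any other codeword.


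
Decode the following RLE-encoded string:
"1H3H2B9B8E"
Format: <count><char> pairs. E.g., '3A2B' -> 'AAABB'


Expanding each <count><char> pair:
  1H -> 'H'
  3H -> 'HHH'
  2B -> 'BB'
  9B -> 'BBBBBBBBB'
  8E -> 'EEEEEEEE'

Decoded = HHHHBBBBBBBBBBBEEEEEEEE


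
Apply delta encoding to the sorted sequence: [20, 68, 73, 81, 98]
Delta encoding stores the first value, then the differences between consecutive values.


First value: 20
Deltas:
  68 - 20 = 48
  73 - 68 = 5
  81 - 73 = 8
  98 - 81 = 17


Delta encoded: [20, 48, 5, 8, 17]


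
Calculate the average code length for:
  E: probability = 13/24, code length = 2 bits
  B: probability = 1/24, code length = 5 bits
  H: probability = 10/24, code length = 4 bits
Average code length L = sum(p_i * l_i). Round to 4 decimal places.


Weighted contributions p_i * l_i:
  E: (13/24) * 2 = 26/24
  B: (1/24) * 5 = 5/24
  H: (10/24) * 4 = 40/24
Sum = (26 + 5 + 40)/24 = 71/24

L = 71/24 = 2.9583 bits/symbol


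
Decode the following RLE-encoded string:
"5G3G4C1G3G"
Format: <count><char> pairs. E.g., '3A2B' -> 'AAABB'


Expanding each <count><char> pair:
  5G -> 'GGGGG'
  3G -> 'GGG'
  4C -> 'CCCC'
  1G -> 'G'
  3G -> 'GGG'

Decoded = GGGGGGGGCCCCGGGG


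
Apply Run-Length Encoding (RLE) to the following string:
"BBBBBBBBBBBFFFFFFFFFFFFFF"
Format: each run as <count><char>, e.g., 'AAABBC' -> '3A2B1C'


Scanning runs left to right:
  i=0: run of 'B' x 11 -> '11B'
  i=11: run of 'F' x 14 -> '14F'

RLE = 11B14F


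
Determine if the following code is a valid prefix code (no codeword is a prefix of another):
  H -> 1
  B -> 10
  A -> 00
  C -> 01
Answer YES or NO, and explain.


Checking each pair (does one codeword prefix another?):
  H='1' vs B='10': prefix -- VIOLATION

NO -- this is NOT a valid prefix code. H (1) is a prefix of B (10).


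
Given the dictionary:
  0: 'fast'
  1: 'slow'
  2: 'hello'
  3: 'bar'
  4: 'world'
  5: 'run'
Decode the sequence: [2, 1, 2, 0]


Look up each index in the dictionary:
  2 -> 'hello'
  1 -> 'slow'
  2 -> 'hello'
  0 -> 'fast'

Decoded: "hello slow hello fast"


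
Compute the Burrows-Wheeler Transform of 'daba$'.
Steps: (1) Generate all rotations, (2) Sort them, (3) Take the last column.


Rotations (sorted):
  0: $daba -> last char: a
  1: a$dab -> last char: b
  2: aba$d -> last char: d
  3: ba$da -> last char: a
  4: daba$ -> last char: $


BWT = abda$


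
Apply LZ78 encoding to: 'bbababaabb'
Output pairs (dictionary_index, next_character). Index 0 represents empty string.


LZ78 encoding steps:
Dictionary: {0: ''}
Step 1: w='' (idx 0), next='b' -> output (0, 'b'), add 'b' as idx 1
Step 2: w='b' (idx 1), next='a' -> output (1, 'a'), add 'ba' as idx 2
Step 3: w='ba' (idx 2), next='b' -> output (2, 'b'), add 'bab' as idx 3
Step 4: w='' (idx 0), next='a' -> output (0, 'a'), add 'a' as idx 4
Step 5: w='a' (idx 4), next='b' -> output (4, 'b'), add 'ab' as idx 5
Step 6: w='b' (idx 1), end of input -> output (1, '')


Encoded: [(0, 'b'), (1, 'a'), (2, 'b'), (0, 'a'), (4, 'b'), (1, '')]


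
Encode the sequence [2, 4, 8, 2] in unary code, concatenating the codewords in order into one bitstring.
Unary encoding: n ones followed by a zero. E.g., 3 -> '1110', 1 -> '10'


Encode each number as n ones followed by a terminating 0:
  2 -> 110 (3 bits)
  4 -> 11110 (5 bits)
  8 -> 111111110 (9 bits)
  2 -> 110 (3 bits)
Total length = 3 + 5 + 9 + 3 = 20 bits.

Unary([2, 4, 8, 2]) = 11011110111111110110 (20 bits)


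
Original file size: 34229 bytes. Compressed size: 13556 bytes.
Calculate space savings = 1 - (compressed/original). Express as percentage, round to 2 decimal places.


ratio = compressed/original = 13556/34229 = 0.396038
savings = 1 - ratio = 1 - 0.396038 = 0.603962
as a percentage: 0.603962 * 100 = 60.4%

Space savings = 1 - 13556/34229 = 60.4%


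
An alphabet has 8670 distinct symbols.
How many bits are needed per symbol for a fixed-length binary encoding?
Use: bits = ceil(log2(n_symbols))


log2(8670) = 13.0818
Bracket: 2^13 = 8192 < 8670 <= 2^14 = 16384
So ceil(log2(8670)) = 14

bits = ceil(log2(8670)) = ceil(13.0818) = 14 bits


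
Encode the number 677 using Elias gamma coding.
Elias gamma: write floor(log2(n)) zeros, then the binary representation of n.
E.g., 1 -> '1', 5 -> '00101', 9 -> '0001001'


num_bits = floor(log2(677)) + 1 = 10
leading_zeros = num_bits - 1 = 9
binary(677) = 1010100101

Elias gamma(677) = '000000000' + '1010100101' = 0000000001010100101 (19 bits)


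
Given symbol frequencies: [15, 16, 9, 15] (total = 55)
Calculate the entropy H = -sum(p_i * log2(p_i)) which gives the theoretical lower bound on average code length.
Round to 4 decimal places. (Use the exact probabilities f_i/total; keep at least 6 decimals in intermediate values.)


Per-symbol terms -p_i * log2(p_i) with p_i = f_i/55:
  p = 15/55 = 0.272727: log2(p) = -1.874469, -p*log2(p) = 0.511219
  p = 16/55 = 0.290909: log2(p) = -1.781360, -p*log2(p) = 0.518214
  p = 9/55 = 0.163636: log2(p) = -2.611435, -p*log2(p) = 0.427326
  p = 15/55 = 0.272727: log2(p) = -1.874469, -p*log2(p) = 0.511219
H = 0.511219 + 0.518214 + 0.427326 + 0.511219 = 1.967978

H = 1.968 bits/symbol


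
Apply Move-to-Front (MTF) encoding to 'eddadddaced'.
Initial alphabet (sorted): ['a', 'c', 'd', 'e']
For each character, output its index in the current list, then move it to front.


MTF encoding:
'e': index 3 in ['a', 'c', 'd', 'e'] -> ['e', 'a', 'c', 'd']
'd': index 3 in ['e', 'a', 'c', 'd'] -> ['d', 'e', 'a', 'c']
'd': index 0 in ['d', 'e', 'a', 'c'] -> ['d', 'e', 'a', 'c']
'a': index 2 in ['d', 'e', 'a', 'c'] -> ['a', 'd', 'e', 'c']
'd': index 1 in ['a', 'd', 'e', 'c'] -> ['d', 'a', 'e', 'c']
'd': index 0 in ['d', 'a', 'e', 'c'] -> ['d', 'a', 'e', 'c']
'd': index 0 in ['d', 'a', 'e', 'c'] -> ['d', 'a', 'e', 'c']
'a': index 1 in ['d', 'a', 'e', 'c'] -> ['a', 'd', 'e', 'c']
'c': index 3 in ['a', 'd', 'e', 'c'] -> ['c', 'a', 'd', 'e']
'e': index 3 in ['c', 'a', 'd', 'e'] -> ['e', 'c', 'a', 'd']
'd': index 3 in ['e', 'c', 'a', 'd'] -> ['d', 'e', 'c', 'a']


Output: [3, 3, 0, 2, 1, 0, 0, 1, 3, 3, 3]


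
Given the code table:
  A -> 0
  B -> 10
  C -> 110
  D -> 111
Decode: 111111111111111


Decoding:
111 -> D
111 -> D
111 -> D
111 -> D
111 -> D


Result: DDDDD


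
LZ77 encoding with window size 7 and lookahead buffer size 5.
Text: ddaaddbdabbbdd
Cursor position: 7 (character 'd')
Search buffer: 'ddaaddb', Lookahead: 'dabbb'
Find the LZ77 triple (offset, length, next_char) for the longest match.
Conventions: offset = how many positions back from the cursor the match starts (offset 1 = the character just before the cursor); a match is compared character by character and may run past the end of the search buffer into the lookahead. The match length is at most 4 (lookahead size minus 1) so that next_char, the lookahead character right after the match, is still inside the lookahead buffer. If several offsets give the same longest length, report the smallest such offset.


Try each offset into the search buffer:
  offset=1 (pos 6, char 'b'): match length 0
  offset=2 (pos 5, char 'd'): match length 1
  offset=3 (pos 4, char 'd'): match length 1
  offset=4 (pos 3, char 'a'): match length 0
  offset=5 (pos 2, char 'a'): match length 0
  offset=6 (pos 1, char 'd'): match length 2
  offset=7 (pos 0, char 'd'): match length 1
Longest match has length 2 at offset 6.
next_char = character at position 7 + 2 = 9 -> 'b'

Best match: offset=6, length=2 (matching 'da' starting at position 1)
LZ77 triple: (6, 2, 'b')


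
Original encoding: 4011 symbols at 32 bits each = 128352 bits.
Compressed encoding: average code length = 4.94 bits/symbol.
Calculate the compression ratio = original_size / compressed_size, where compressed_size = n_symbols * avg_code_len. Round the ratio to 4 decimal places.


original_size = n_symbols * orig_bits = 4011 * 32 = 128352 bits
compressed_size = n_symbols * avg_code_len = 4011 * 4.94 = 19814.34 bits
ratio = original_size / compressed_size = 128352 / 19814.34 = 6.4777

Compression ratio = 6.4777


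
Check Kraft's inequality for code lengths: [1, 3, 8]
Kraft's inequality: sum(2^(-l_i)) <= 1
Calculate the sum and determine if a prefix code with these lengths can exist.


Sum = 2^(-1) + 2^(-3) + 2^(-8)
    = 0.5 + 0.125 + 0.00390625
    = 161/256 = 0.62890625
Since 0.62890625 <= 1, Kraft's inequality IS satisfied.
A prefix code with these lengths CAN exist.

Kraft sum = 0.62890625. Satisfied.


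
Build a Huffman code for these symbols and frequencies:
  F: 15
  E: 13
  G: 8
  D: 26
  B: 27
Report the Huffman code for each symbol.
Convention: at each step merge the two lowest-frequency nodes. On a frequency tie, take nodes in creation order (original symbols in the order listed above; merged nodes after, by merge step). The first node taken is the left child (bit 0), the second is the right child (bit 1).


Huffman tree construction:
Step 1: Merge G(8) + E(13) = 21
Step 2: Merge F(15) + (G+E)(21) = 36
Step 3: Merge D(26) + B(27) = 53
Step 4: Merge (F+(G+E))(36) + (D+B)(53) = 89
Read each symbol's code off the tree from the root (left child = 0, right child = 1).

Codes:
  F: 00 (length 2)
  E: 011 (length 3)
  G: 010 (length 3)
  D: 10 (length 2)
  B: 11 (length 2)
Average code length: 199/89 = 2.2360 bits/symbol


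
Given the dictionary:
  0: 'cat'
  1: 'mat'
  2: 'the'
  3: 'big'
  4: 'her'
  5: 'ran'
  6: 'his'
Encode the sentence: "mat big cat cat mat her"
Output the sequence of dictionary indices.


Look up each word in the dictionary:
  'mat' -> 1
  'big' -> 3
  'cat' -> 0
  'cat' -> 0
  'mat' -> 1
  'her' -> 4

Encoded: [1, 3, 0, 0, 1, 4]


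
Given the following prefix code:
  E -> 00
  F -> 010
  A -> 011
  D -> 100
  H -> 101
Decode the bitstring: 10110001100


Decoding step by step:
Bits 101 -> H
Bits 100 -> D
Bits 011 -> A
Bits 00 -> E


Decoded message: HDAE


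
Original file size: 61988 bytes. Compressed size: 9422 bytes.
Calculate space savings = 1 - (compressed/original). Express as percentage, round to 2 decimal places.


ratio = compressed/original = 9422/61988 = 0.151997
savings = 1 - ratio = 1 - 0.151997 = 0.848003
as a percentage: 0.848003 * 100 = 84.8%

Space savings = 1 - 9422/61988 = 84.8%


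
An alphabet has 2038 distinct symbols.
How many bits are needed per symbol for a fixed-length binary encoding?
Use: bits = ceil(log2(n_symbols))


log2(2038) = 10.9929
Bracket: 2^10 = 1024 < 2038 <= 2^11 = 2048
So ceil(log2(2038)) = 11

bits = ceil(log2(2038)) = ceil(10.9929) = 11 bits


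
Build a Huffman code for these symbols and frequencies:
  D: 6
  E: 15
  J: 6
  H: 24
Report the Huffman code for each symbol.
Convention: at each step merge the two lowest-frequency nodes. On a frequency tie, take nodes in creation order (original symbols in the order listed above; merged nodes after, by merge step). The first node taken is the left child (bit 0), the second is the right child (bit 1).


Huffman tree construction:
Step 1: Merge D(6) + J(6) = 12
Step 2: Merge (D+J)(12) + E(15) = 27
Step 3: Merge H(24) + ((D+J)+E)(27) = 51
Read each symbol's code off the tree from the root (left child = 0, right child = 1).

Codes:
  D: 100 (length 3)
  E: 11 (length 2)
  J: 101 (length 3)
  H: 0 (length 1)
Average code length: 90/51 = 1.7647 bits/symbol


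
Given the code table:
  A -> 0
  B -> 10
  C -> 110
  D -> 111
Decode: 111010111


Decoding:
111 -> D
0 -> A
10 -> B
111 -> D


Result: DABD


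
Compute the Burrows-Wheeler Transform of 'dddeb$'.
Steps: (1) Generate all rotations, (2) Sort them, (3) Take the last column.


Rotations (sorted):
  0: $dddeb -> last char: b
  1: b$ddde -> last char: e
  2: dddeb$ -> last char: $
  3: ddeb$d -> last char: d
  4: deb$dd -> last char: d
  5: eb$ddd -> last char: d


BWT = be$ddd


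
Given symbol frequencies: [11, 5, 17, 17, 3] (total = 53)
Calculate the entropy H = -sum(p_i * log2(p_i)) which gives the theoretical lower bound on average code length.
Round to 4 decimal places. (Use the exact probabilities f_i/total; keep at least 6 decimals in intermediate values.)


Per-symbol terms -p_i * log2(p_i) with p_i = f_i/53:
  p = 11/53 = 0.207547: log2(p) = -2.268489, -p*log2(p) = 0.470818
  p = 5/53 = 0.094340: log2(p) = -3.405992, -p*log2(p) = 0.321320
  p = 17/53 = 0.320755: log2(p) = -1.640458, -p*log2(p) = 0.526185
  p = 17/53 = 0.320755: log2(p) = -1.640458, -p*log2(p) = 0.526185
  p = 3/53 = 0.056604: log2(p) = -4.142958, -p*log2(p) = 0.234507
H = 0.470818 + 0.321320 + 0.526185 + 0.526185 + 0.234507 = 2.079015

H = 2.079 bits/symbol


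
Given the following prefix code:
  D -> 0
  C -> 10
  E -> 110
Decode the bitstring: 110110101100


Decoding step by step:
Bits 110 -> E
Bits 110 -> E
Bits 10 -> C
Bits 110 -> E
Bits 0 -> D


Decoded message: EECED


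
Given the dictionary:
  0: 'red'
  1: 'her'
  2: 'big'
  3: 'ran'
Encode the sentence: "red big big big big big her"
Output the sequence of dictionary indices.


Look up each word in the dictionary:
  'red' -> 0
  'big' -> 2
  'big' -> 2
  'big' -> 2
  'big' -> 2
  'big' -> 2
  'her' -> 1

Encoded: [0, 2, 2, 2, 2, 2, 1]


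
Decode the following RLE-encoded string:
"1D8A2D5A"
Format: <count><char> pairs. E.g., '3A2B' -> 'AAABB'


Expanding each <count><char> pair:
  1D -> 'D'
  8A -> 'AAAAAAAA'
  2D -> 'DD'
  5A -> 'AAAAA'

Decoded = DAAAAAAAADDAAAAA


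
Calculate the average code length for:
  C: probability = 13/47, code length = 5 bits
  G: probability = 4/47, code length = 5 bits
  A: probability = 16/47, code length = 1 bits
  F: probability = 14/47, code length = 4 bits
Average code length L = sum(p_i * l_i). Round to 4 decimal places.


Weighted contributions p_i * l_i:
  C: (13/47) * 5 = 65/47
  G: (4/47) * 5 = 20/47
  A: (16/47) * 1 = 16/47
  F: (14/47) * 4 = 56/47
Sum = (65 + 20 + 16 + 56)/47 = 157/47

L = 157/47 = 3.3404 bits/symbol


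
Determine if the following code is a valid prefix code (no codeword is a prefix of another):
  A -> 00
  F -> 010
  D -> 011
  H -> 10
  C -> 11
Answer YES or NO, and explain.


Checking each pair (does one codeword prefix another?):
  A='00' vs F='010': no prefix
  A='00' vs D='011': no prefix
  A='00' vs H='10': no prefix
  A='00' vs C='11': no prefix
  F='010' vs A='00': no prefix
  F='010' vs D='011': no prefix
  F='010' vs H='10': no prefix
  F='010' vs C='11': no prefix
  D='011' vs A='00': no prefix
  D='011' vs F='010': no prefix
  D='011' vs H='10': no prefix
  D='011' vs C='11': no prefix
  H='10' vs A='00': no prefix
  H='10' vs F='010': no prefix
  H='10' vs D='011': no prefix
  H='10' vs C='11': no prefix
  C='11' vs A='00': no prefix
  C='11' vs F='010': no prefix
  C='11' vs D='011': no prefix
  C='11' vs H='10': no prefix
No violation found over all pairs.

YES -- this is a valid prefix code. No codeword is a prefix of any other codeword.


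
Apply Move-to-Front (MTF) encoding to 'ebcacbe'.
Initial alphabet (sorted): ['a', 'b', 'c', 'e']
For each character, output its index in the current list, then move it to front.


MTF encoding:
'e': index 3 in ['a', 'b', 'c', 'e'] -> ['e', 'a', 'b', 'c']
'b': index 2 in ['e', 'a', 'b', 'c'] -> ['b', 'e', 'a', 'c']
'c': index 3 in ['b', 'e', 'a', 'c'] -> ['c', 'b', 'e', 'a']
'a': index 3 in ['c', 'b', 'e', 'a'] -> ['a', 'c', 'b', 'e']
'c': index 1 in ['a', 'c', 'b', 'e'] -> ['c', 'a', 'b', 'e']
'b': index 2 in ['c', 'a', 'b', 'e'] -> ['b', 'c', 'a', 'e']
'e': index 3 in ['b', 'c', 'a', 'e'] -> ['e', 'b', 'c', 'a']


Output: [3, 2, 3, 3, 1, 2, 3]


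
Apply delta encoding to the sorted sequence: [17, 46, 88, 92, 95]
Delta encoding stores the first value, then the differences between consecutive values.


First value: 17
Deltas:
  46 - 17 = 29
  88 - 46 = 42
  92 - 88 = 4
  95 - 92 = 3


Delta encoded: [17, 29, 42, 4, 3]


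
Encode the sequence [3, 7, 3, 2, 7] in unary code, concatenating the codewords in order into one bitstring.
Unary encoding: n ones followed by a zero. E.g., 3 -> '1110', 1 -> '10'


Encode each number as n ones followed by a terminating 0:
  3 -> 1110 (4 bits)
  7 -> 11111110 (8 bits)
  3 -> 1110 (4 bits)
  2 -> 110 (3 bits)
  7 -> 11111110 (8 bits)
Total length = 4 + 8 + 4 + 3 + 8 = 27 bits.

Unary([3, 7, 3, 2, 7]) = 111011111110111011011111110 (27 bits)


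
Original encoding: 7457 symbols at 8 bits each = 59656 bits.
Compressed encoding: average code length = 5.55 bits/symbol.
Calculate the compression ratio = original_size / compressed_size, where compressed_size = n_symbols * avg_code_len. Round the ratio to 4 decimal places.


original_size = n_symbols * orig_bits = 7457 * 8 = 59656 bits
compressed_size = n_symbols * avg_code_len = 7457 * 5.55 = 41386.35 bits
ratio = original_size / compressed_size = 59656 / 41386.35 = 1.4414

Compression ratio = 1.4414


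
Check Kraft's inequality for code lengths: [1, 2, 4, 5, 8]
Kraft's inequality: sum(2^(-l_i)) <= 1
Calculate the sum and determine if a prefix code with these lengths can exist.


Sum = 2^(-1) + 2^(-2) + 2^(-4) + 2^(-5) + 2^(-8)
    = 0.5 + 0.25 + 0.0625 + 0.03125 + 0.00390625
    = 217/256 = 0.84765625
Since 0.84765625 <= 1, Kraft's inequality IS satisfied.
A prefix code with these lengths CAN exist.

Kraft sum = 0.84765625. Satisfied.


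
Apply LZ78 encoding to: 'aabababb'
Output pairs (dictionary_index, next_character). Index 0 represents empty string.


LZ78 encoding steps:
Dictionary: {0: ''}
Step 1: w='' (idx 0), next='a' -> output (0, 'a'), add 'a' as idx 1
Step 2: w='a' (idx 1), next='b' -> output (1, 'b'), add 'ab' as idx 2
Step 3: w='ab' (idx 2), next='a' -> output (2, 'a'), add 'aba' as idx 3
Step 4: w='' (idx 0), next='b' -> output (0, 'b'), add 'b' as idx 4
Step 5: w='b' (idx 4), end of input -> output (4, '')


Encoded: [(0, 'a'), (1, 'b'), (2, 'a'), (0, 'b'), (4, '')]


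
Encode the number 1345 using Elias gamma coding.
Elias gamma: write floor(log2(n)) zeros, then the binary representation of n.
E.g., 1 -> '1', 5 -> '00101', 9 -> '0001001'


num_bits = floor(log2(1345)) + 1 = 11
leading_zeros = num_bits - 1 = 10
binary(1345) = 10101000001

Elias gamma(1345) = '0000000000' + '10101000001' = 000000000010101000001 (21 bits)


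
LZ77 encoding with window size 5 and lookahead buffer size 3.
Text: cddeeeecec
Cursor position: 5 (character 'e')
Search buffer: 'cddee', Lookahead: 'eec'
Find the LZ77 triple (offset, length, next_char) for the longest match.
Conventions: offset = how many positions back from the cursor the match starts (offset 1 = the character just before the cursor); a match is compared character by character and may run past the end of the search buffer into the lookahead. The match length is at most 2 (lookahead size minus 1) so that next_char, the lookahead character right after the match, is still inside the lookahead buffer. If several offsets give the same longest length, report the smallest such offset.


Try each offset into the search buffer:
  offset=1 (pos 4, char 'e'): match length 2
  offset=2 (pos 3, char 'e'): match length 2
  offset=3 (pos 2, char 'd'): match length 0
  offset=4 (pos 1, char 'd'): match length 0
  offset=5 (pos 0, char 'c'): match length 0
Longest match has length 2, found at offsets 1, 2; take the smallest, offset 1.
next_char = character at position 5 + 2 = 7 -> 'c'

Best match: offset=1, length=2 (matching 'ee' starting at position 4)
LZ77 triple: (1, 2, 'c')


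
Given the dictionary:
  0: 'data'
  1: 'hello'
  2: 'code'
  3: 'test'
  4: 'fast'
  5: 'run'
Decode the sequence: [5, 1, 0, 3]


Look up each index in the dictionary:
  5 -> 'run'
  1 -> 'hello'
  0 -> 'data'
  3 -> 'test'

Decoded: "run hello data test"


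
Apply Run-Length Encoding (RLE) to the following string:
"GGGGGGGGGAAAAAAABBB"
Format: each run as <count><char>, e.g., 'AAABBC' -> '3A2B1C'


Scanning runs left to right:
  i=0: run of 'G' x 9 -> '9G'
  i=9: run of 'A' x 7 -> '7A'
  i=16: run of 'B' x 3 -> '3B'

RLE = 9G7A3B


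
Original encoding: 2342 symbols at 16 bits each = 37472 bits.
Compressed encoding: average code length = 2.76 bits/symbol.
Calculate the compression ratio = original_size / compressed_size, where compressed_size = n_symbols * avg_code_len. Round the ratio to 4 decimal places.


original_size = n_symbols * orig_bits = 2342 * 16 = 37472 bits
compressed_size = n_symbols * avg_code_len = 2342 * 2.76 = 6463.92 bits
ratio = original_size / compressed_size = 37472 / 6463.92 = 5.7971

Compression ratio = 5.7971


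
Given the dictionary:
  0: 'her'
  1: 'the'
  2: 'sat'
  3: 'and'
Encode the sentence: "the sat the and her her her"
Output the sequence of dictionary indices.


Look up each word in the dictionary:
  'the' -> 1
  'sat' -> 2
  'the' -> 1
  'and' -> 3
  'her' -> 0
  'her' -> 0
  'her' -> 0

Encoded: [1, 2, 1, 3, 0, 0, 0]


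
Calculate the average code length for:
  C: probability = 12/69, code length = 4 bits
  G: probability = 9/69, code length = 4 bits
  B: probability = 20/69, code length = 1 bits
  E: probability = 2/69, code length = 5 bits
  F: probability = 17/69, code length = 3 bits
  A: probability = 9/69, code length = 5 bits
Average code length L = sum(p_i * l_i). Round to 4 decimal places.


Weighted contributions p_i * l_i:
  C: (12/69) * 4 = 48/69
  G: (9/69) * 4 = 36/69
  B: (20/69) * 1 = 20/69
  E: (2/69) * 5 = 10/69
  F: (17/69) * 3 = 51/69
  A: (9/69) * 5 = 45/69
Sum = (48 + 36 + 20 + 10 + 51 + 45)/69 = 210/69

L = 210/69 = 3.0435 bits/symbol


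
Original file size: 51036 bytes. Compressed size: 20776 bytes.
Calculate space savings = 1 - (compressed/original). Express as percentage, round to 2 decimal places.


ratio = compressed/original = 20776/51036 = 0.407085
savings = 1 - ratio = 1 - 0.407085 = 0.592915
as a percentage: 0.592915 * 100 = 59.29%

Space savings = 1 - 20776/51036 = 59.29%


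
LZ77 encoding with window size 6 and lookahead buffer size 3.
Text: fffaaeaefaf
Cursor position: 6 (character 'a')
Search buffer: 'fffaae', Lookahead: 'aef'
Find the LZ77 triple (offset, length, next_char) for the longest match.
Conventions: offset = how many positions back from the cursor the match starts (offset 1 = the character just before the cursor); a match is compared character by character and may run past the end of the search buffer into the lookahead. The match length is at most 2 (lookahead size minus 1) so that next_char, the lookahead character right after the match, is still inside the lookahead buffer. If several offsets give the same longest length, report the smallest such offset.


Try each offset into the search buffer:
  offset=1 (pos 5, char 'e'): match length 0
  offset=2 (pos 4, char 'a'): match length 2
  offset=3 (pos 3, char 'a'): match length 1
  offset=4 (pos 2, char 'f'): match length 0
  offset=5 (pos 1, char 'f'): match length 0
  offset=6 (pos 0, char 'f'): match length 0
Longest match has length 2 at offset 2.
next_char = character at position 6 + 2 = 8 -> 'f'

Best match: offset=2, length=2 (matching 'ae' starting at position 4)
LZ77 triple: (2, 2, 'f')


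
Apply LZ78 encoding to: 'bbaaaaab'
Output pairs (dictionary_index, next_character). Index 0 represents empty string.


LZ78 encoding steps:
Dictionary: {0: ''}
Step 1: w='' (idx 0), next='b' -> output (0, 'b'), add 'b' as idx 1
Step 2: w='b' (idx 1), next='a' -> output (1, 'a'), add 'ba' as idx 2
Step 3: w='' (idx 0), next='a' -> output (0, 'a'), add 'a' as idx 3
Step 4: w='a' (idx 3), next='a' -> output (3, 'a'), add 'aa' as idx 4
Step 5: w='a' (idx 3), next='b' -> output (3, 'b'), add 'ab' as idx 5


Encoded: [(0, 'b'), (1, 'a'), (0, 'a'), (3, 'a'), (3, 'b')]


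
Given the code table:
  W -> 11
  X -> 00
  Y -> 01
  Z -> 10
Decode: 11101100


Decoding:
11 -> W
10 -> Z
11 -> W
00 -> X


Result: WZWX


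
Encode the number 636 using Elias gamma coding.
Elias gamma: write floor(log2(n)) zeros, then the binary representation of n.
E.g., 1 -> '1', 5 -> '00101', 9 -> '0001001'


num_bits = floor(log2(636)) + 1 = 10
leading_zeros = num_bits - 1 = 9
binary(636) = 1001111100

Elias gamma(636) = '000000000' + '1001111100' = 0000000001001111100 (19 bits)


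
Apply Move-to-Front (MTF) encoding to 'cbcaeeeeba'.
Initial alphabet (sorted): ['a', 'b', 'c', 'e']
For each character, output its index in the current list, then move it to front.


MTF encoding:
'c': index 2 in ['a', 'b', 'c', 'e'] -> ['c', 'a', 'b', 'e']
'b': index 2 in ['c', 'a', 'b', 'e'] -> ['b', 'c', 'a', 'e']
'c': index 1 in ['b', 'c', 'a', 'e'] -> ['c', 'b', 'a', 'e']
'a': index 2 in ['c', 'b', 'a', 'e'] -> ['a', 'c', 'b', 'e']
'e': index 3 in ['a', 'c', 'b', 'e'] -> ['e', 'a', 'c', 'b']
'e': index 0 in ['e', 'a', 'c', 'b'] -> ['e', 'a', 'c', 'b']
'e': index 0 in ['e', 'a', 'c', 'b'] -> ['e', 'a', 'c', 'b']
'e': index 0 in ['e', 'a', 'c', 'b'] -> ['e', 'a', 'c', 'b']
'b': index 3 in ['e', 'a', 'c', 'b'] -> ['b', 'e', 'a', 'c']
'a': index 2 in ['b', 'e', 'a', 'c'] -> ['a', 'b', 'e', 'c']


Output: [2, 2, 1, 2, 3, 0, 0, 0, 3, 2]


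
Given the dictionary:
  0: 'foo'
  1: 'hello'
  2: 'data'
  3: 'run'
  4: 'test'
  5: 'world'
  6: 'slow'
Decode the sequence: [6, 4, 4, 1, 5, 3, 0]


Look up each index in the dictionary:
  6 -> 'slow'
  4 -> 'test'
  4 -> 'test'
  1 -> 'hello'
  5 -> 'world'
  3 -> 'run'
  0 -> 'foo'

Decoded: "slow test test hello world run foo"


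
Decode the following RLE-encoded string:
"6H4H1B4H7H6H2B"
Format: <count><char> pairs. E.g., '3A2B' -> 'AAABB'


Expanding each <count><char> pair:
  6H -> 'HHHHHH'
  4H -> 'HHHH'
  1B -> 'B'
  4H -> 'HHHH'
  7H -> 'HHHHHHH'
  6H -> 'HHHHHH'
  2B -> 'BB'

Decoded = HHHHHHHHHHBHHHHHHHHHHHHHHHHHBB


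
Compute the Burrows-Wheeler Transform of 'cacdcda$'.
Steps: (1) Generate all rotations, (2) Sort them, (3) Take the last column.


Rotations (sorted):
  0: $cacdcda -> last char: a
  1: a$cacdcd -> last char: d
  2: acdcda$c -> last char: c
  3: cacdcda$ -> last char: $
  4: cda$cacd -> last char: d
  5: cdcda$ca -> last char: a
  6: da$cacdc -> last char: c
  7: dcda$cac -> last char: c


BWT = adc$dacc


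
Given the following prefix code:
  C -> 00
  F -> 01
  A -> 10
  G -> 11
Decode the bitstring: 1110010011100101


Decoding step by step:
Bits 11 -> G
Bits 10 -> A
Bits 01 -> F
Bits 00 -> C
Bits 11 -> G
Bits 10 -> A
Bits 01 -> F
Bits 01 -> F


Decoded message: GAFCGAFF


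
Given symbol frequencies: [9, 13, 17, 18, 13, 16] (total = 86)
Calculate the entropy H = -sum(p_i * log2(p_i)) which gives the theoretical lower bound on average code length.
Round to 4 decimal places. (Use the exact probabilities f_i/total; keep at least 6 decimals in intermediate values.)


Per-symbol terms -p_i * log2(p_i) with p_i = f_i/86:
  p = 9/86 = 0.104651: log2(p) = -3.256340, -p*log2(p) = 0.340780
  p = 13/86 = 0.151163: log2(p) = -2.725825, -p*log2(p) = 0.412043
  p = 17/86 = 0.197674: log2(p) = -2.338802, -p*log2(p) = 0.462321
  p = 18/86 = 0.209302: log2(p) = -2.256340, -p*log2(p) = 0.472257
  p = 13/86 = 0.151163: log2(p) = -2.725825, -p*log2(p) = 0.412043
  p = 16/86 = 0.186047: log2(p) = -2.426265, -p*log2(p) = 0.451398
H = 0.340780 + 0.412043 + 0.462321 + 0.472257 + 0.412043 + 0.451398 = 2.550842

H = 2.5508 bits/symbol


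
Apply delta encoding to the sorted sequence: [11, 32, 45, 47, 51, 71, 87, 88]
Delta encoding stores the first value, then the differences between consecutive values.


First value: 11
Deltas:
  32 - 11 = 21
  45 - 32 = 13
  47 - 45 = 2
  51 - 47 = 4
  71 - 51 = 20
  87 - 71 = 16
  88 - 87 = 1


Delta encoded: [11, 21, 13, 2, 4, 20, 16, 1]


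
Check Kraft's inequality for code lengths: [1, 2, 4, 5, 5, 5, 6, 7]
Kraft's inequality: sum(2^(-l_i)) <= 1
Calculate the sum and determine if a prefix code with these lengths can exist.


Sum = 2^(-1) + 2^(-2) + 2^(-4) + 2^(-5) + 2^(-5) + 2^(-5) + 2^(-6) + 2^(-7)
    = 0.5 + 0.25 + 0.0625 + 0.03125 + 0.03125 + 0.03125 + 0.015625 + 0.0078125
    = 119/128 = 0.9296875
Since 0.9296875 <= 1, Kraft's inequality IS satisfied.
A prefix code with these lengths CAN exist.

Kraft sum = 0.9296875. Satisfied.


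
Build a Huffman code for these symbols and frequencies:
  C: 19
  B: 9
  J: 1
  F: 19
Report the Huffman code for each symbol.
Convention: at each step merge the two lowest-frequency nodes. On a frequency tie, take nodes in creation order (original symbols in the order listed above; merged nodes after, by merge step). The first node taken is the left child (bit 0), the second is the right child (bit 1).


Huffman tree construction:
Step 1: Merge J(1) + B(9) = 10
Step 2: Merge (J+B)(10) + C(19) = 29
Step 3: Merge F(19) + ((J+B)+C)(29) = 48
Read each symbol's code off the tree from the root (left child = 0, right child = 1).

Codes:
  C: 11 (length 2)
  B: 101 (length 3)
  J: 100 (length 3)
  F: 0 (length 1)
Average code length: 87/48 = 1.8125 bits/symbol


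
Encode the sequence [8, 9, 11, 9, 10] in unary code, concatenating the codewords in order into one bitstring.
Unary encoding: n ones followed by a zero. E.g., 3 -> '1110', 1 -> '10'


Encode each number as n ones followed by a terminating 0:
  8 -> 111111110 (9 bits)
  9 -> 1111111110 (10 bits)
  11 -> 111111111110 (12 bits)
  9 -> 1111111110 (10 bits)
  10 -> 11111111110 (11 bits)
Total length = 9 + 10 + 12 + 10 + 11 = 52 bits.

Unary([8, 9, 11, 9, 10]) = 1111111101111111110111111111110111111111011111111110 (52 bits)


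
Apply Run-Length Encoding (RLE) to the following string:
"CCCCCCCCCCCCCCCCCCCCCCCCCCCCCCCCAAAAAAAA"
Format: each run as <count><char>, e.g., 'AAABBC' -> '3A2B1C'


Scanning runs left to right:
  i=0: run of 'C' x 32 -> '32C'
  i=32: run of 'A' x 8 -> '8A'

RLE = 32C8A


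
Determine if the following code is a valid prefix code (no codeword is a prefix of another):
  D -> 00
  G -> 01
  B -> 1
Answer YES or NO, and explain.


Checking each pair (does one codeword prefix another?):
  D='00' vs G='01': no prefix
  D='00' vs B='1': no prefix
  G='01' vs D='00': no prefix
  G='01' vs B='1': no prefix
  B='1' vs D='00': no prefix
  B='1' vs G='01': no prefix
No violation found over all pairs.

YES -- this is a valid prefix code. No codeword is a prefix of any other codeword.
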